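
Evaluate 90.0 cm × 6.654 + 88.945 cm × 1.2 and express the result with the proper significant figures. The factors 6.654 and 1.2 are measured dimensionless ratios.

7.1 × 10² cm

90.0 × 6.654 = 598.86 → 5.99 × 10² cm (3 s.f., last digit at the 10^0 place).
88.945 × 1.2 = 106.734 → 1.1 × 10² cm (2 s.f., last digit at the 10^1 place).
Sum: 705.594 cm; keep the coarser place, 10^1.
Result: 7.1 × 10² cm.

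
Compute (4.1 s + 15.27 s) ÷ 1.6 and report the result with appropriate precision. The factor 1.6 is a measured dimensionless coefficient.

4.1 s + 15.27 s = 19.37 s; the sum is limited to 1 decimal place (3 s.f.).
Carrying full precision, 19.37 ÷ 1.6 = 12.10625 s; 1.6 has 2 s.f., so the result keeps min(3, 2) = 2 s.f.
Rounded to 2 significant figures: 12 s.

12 s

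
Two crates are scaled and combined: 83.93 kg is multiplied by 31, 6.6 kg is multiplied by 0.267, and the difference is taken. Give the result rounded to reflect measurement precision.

2.6 × 10³ kg

83.93 × 31 = 2601.83 → 2.6 × 10³ kg (2 s.f., last digit at the 10^2 place).
6.6 × 0.267 = 1.7622 → 1.8 kg (2 s.f., last digit at the 10^-1 place).
Difference: 2600.0678 kg; keep the coarser place, 10^2.
Result: 2.6 × 10³ kg.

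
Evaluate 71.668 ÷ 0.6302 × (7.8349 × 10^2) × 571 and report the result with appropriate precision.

5.09 × 10^7

71.668 ÷ 0.6302 × (7.8349 × 10^2) × 571 = 50876409.2569…
Multiplication/division keeps the fewest significant figures: 71.668 → 5 s.f., 0.6302 → 4 s.f., 7.8349 × 10^2 → 5 s.f., 571 → 3 s.f.; limit is 3.
Rounded to 3 significant figures: 5.09 × 10^7.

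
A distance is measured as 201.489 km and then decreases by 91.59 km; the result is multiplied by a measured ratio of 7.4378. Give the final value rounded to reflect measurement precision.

201.489 km − 91.59 km = 109.899 km; the difference is limited to 2 decimal places (5 s.f.).
Carrying full precision, 109.899 × 7.4378 = 817.4067822 km; 7.4378 has 5 s.f., so the result keeps min(5, 5) = 5 s.f.
Rounded to 5 significant figures: 8.1741 × 10² km.

8.1741 × 10² km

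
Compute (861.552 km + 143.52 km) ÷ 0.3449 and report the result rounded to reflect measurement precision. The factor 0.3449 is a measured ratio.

861.552 km + 143.52 km = 1005.072 km; the sum is limited to 2 decimal places (6 s.f.).
Carrying full precision, 1005.072 ÷ 0.3449 = 2914.09683966… km; 0.3449 has 4 s.f., so the result keeps min(6, 4) = 4 s.f.
Rounded to 4 significant figures: 2914 km.

2914 km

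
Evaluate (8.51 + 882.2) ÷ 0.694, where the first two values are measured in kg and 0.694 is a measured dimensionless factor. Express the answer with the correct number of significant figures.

1.28 × 10^3 kg

8.51 kg + 882.2 kg = 890.71 kg; the sum is limited to 1 decimal place (4 s.f.).
Carrying full precision, 890.71 ÷ 0.694 = 1283.44380403… kg; 0.694 has 3 s.f., so the result keeps min(4, 3) = 3 s.f.
Rounded to 3 significant figures: 1.28 × 10^3 kg.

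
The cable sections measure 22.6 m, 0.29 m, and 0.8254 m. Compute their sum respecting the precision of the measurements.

22.6 m + 0.29 m + 0.8254 m = 23.7154 m.
Addition/subtraction keeps the fewest decimal places: 22.6 → 1 decimal place, 0.29 → 2 decimal places, 0.8254 → 4 decimal places; limit is 1.
Rounded to 1 decimal place: 23.7 m.

23.7 m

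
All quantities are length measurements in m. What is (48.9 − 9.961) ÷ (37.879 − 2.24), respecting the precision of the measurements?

48.9 − 9.961 = 38.939, limited to 1 d.p. → 3 s.f.; 37.879 − 2.24 = 35.639, limited to 2 d.p. → 4 s.f.
Carrying full precision, 38.939 ÷ 35.639 = 1.09259519066…; keep min(3, 4) = 3 s.f.
Rounded to 3 significant figures: 1.09.

1.09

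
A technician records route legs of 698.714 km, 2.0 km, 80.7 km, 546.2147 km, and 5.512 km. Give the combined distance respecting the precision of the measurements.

698.714 km + 2.0 km + 80.7 km + 546.2147 km + 5.512 km = 1333.1407 km.
Addition/subtraction keeps the fewest decimal places: 698.714 → 3 decimal places, 2.0 → 1 decimal place, 80.7 → 1 decimal place, 546.2147 → 4 decimal places, 5.512 → 3 decimal places; limit is 1.
Rounded to 1 decimal place: 1.3331 × 10³ km.

1.3331 × 10³ km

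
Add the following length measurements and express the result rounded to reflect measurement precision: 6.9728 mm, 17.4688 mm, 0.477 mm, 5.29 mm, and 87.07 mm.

6.9728 mm + 17.4688 mm + 0.477 mm + 5.29 mm + 87.07 mm = 117.2786 mm.
Addition/subtraction keeps the fewest decimal places: 6.9728 → 4 decimal places, 17.4688 → 4 decimal places, 0.477 → 3 decimal places, 5.29 → 2 decimal places, 87.07 → 2 decimal places; limit is 2.
Rounded to 2 decimal places: 117.28 mm.

117.28 mm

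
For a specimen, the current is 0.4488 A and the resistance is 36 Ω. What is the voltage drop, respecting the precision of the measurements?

16 V

voltage drop = 0.4488 A × 36 Ω = 16.1568 V.
0.4488 has 4 significant figures; 36 has 2.
Division/multiplication keeps the fewest: 2 significant figures.
Rounded: 16 V.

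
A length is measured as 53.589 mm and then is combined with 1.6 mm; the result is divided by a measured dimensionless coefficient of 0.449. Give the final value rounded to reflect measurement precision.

53.589 mm + 1.6 mm = 55.189 mm; the sum is limited to 1 decimal place (3 s.f.).
Carrying full precision, 55.189 ÷ 0.449 = 122.915367483… mm; 0.449 has 3 s.f., so the result keeps min(3, 3) = 3 s.f.
Rounded to 3 significant figures: 123 mm.

123 mm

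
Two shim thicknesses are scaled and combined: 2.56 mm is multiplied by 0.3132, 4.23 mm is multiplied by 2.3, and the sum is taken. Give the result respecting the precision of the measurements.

2.56 × 0.3132 = 0.801792 → 0.802 mm (3 s.f., last digit at the 10^-3 place).
4.23 × 2.3 = 9.729 → 9.7 mm (2 s.f., last digit at the 10^-1 place).
Sum: 10.530792 mm; keep the coarser place, 10^-1.
Result: 10.5 mm.

10.5 mm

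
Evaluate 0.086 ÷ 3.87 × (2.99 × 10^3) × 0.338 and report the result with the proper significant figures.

0.086 ÷ 3.87 × (2.99 × 10^3) × 0.338 = 22.4582222222…
Multiplication/division keeps the fewest significant figures: 0.086 → 2 s.f., 3.87 → 3 s.f., 2.99 × 10^3 → 3 s.f., 0.338 → 3 s.f.; limit is 2.
Rounded to 2 significant figures: 22.

22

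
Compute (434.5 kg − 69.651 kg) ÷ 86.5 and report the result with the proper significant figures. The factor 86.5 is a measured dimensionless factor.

4.22 kg

434.5 kg − 69.651 kg = 364.849 kg; the difference is limited to 1 decimal place (4 s.f.).
Carrying full precision, 364.849 ÷ 86.5 = 4.21790751445… kg; 86.5 has 3 s.f., so the result keeps min(4, 3) = 3 s.f.
Rounded to 3 significant figures: 4.22 kg.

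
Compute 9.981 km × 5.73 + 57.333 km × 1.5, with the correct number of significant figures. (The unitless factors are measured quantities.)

9.981 × 5.73 = 57.19113 → 57.2 km (3 s.f., last digit at the 10^-1 place).
57.333 × 1.5 = 85.9995 → 86 km (2 s.f., last digit at the 10^0 place).
Sum: 143.19063 km; keep the coarser place, 10^0.
Result: 143 km.

143 km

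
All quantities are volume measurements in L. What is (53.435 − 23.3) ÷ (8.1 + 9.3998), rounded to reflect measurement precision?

53.435 − 23.3 = 30.135, limited to 1 d.p. → 3 s.f.; 8.1 + 9.3998 = 17.4998, limited to 1 d.p. → 3 s.f.
Carrying full precision, 30.135 ÷ 17.4998 = 1.72201968022…; keep min(3, 3) = 3 s.f.
Rounded to 3 significant figures: 1.72.

1.72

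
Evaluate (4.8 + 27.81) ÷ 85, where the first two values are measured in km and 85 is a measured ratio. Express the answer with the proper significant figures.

4.8 km + 27.81 km = 32.61 km; the sum is limited to 1 decimal place (3 s.f.).
Carrying full precision, 32.61 ÷ 85 = 0.383647058824… km; 85 has 2 s.f., so the result keeps min(3, 2) = 2 s.f.
Rounded to 2 significant figures: 0.38 km.

0.38 km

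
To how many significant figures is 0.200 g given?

3

0.200: leading zeros are not significant; trailing zeros after a decimal point are significant.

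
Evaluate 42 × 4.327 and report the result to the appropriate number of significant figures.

1.8 × 10²

42 × 4.327 = 181.734
Multiplication/division keeps the fewest significant figures: 42 → 2 s.f., 4.327 → 4 s.f.; limit is 2.
Rounded to 2 significant figures: 1.8 × 10².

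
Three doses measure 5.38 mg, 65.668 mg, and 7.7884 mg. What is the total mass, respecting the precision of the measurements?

78.84 mg

5.38 mg + 65.668 mg + 7.7884 mg = 78.8364 mg.
Addition/subtraction keeps the fewest decimal places: 5.38 → 2 decimal places, 65.668 → 3 decimal places, 7.7884 → 4 decimal places; limit is 2.
Rounded to 2 decimal places: 78.84 mg.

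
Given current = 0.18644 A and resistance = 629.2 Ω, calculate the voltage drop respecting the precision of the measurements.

voltage drop = 0.18644 A × 629.2 Ω = 117.308048 V.
0.18644 has 5 significant figures; 629.2 has 4.
Division/multiplication keeps the fewest: 4 significant figures.
Rounded: 1.173 × 10^2 V.

1.173 × 10^2 V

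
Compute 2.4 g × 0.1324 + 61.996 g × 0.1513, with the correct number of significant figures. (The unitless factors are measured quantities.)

9.70 g

2.4 × 0.1324 = 0.31776 → 0.32 g (2 s.f., last digit at the 10^-2 place).
61.996 × 0.1513 = 9.3799948 → 9.380 g (4 s.f., last digit at the 10^-3 place).
Sum: 9.6977548 g; keep the coarser place, 10^-2.
Result: 9.70 g.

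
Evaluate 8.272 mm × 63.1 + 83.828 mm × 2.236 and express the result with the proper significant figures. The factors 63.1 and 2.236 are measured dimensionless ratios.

8.272 × 63.1 = 521.9632 → 522 mm (3 s.f., last digit at the 10^0 place).
83.828 × 2.236 = 187.439408 → 187.4 mm (4 s.f., last digit at the 10^-1 place).
Sum: 709.402608 mm; keep the coarser place, 10^0.
Result: 709 mm.

709 mm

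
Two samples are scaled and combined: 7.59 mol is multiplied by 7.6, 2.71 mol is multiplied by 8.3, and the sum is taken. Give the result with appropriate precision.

80. mol

7.59 × 7.6 = 57.684 → 58 mol (2 s.f., last digit at the 10^0 place).
2.71 × 8.3 = 22.493 → 22 mol (2 s.f., last digit at the 10^0 place).
Sum: 80.177 mol; keep the coarser place, 10^0.
Result: 80. mol.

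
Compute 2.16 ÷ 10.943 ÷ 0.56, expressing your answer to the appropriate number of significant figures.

2.16 ÷ 10.943 ÷ 0.56 = 0.352475816243…
Multiplication/division keeps the fewest significant figures: 2.16 → 3 s.f., 10.943 → 5 s.f., 0.56 → 2 s.f.; limit is 2.
Rounded to 2 significant figures: 0.35.

0.35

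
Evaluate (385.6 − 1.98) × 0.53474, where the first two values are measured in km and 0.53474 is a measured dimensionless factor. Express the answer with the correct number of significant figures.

205.1 km

385.6 km − 1.98 km = 383.62 km; the difference is limited to 1 decimal place (4 s.f.).
Carrying full precision, 383.62 × 0.53474 = 205.1369588 km; 0.53474 has 5 s.f., so the result keeps min(4, 5) = 4 s.f.
Rounded to 4 significant figures: 205.1 km.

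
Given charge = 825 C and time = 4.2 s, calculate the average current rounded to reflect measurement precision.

2.0 × 10² A

average current = 825 C ÷ 4.2 s = 196.428571429… A.
825 has 3 significant figures; 4.2 has 2.
Division/multiplication keeps the fewest: 2 significant figures.
Rounded: 2.0 × 10² A.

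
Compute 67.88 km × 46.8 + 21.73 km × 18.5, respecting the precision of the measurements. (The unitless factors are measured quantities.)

3.58 × 10^3 km

67.88 × 46.8 = 3176.784 → 3.18 × 10^3 km (3 s.f., last digit at the 10^1 place).
21.73 × 18.5 = 402.005 → 402 km (3 s.f., last digit at the 10^0 place).
Sum: 3578.789 km; keep the coarser place, 10^1.
Result: 3.58 × 10^3 km.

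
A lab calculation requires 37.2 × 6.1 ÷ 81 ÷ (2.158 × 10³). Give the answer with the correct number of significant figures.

37.2 × 6.1 ÷ 81 ÷ (2.158 × 10³) = 0.00129818418975…
Multiplication/division keeps the fewest significant figures: 37.2 → 3 s.f., 6.1 → 2 s.f., 81 → 2 s.f., 2.158 × 10³ → 4 s.f.; limit is 2.
Rounded to 2 significant figures: 0.0013.

0.0013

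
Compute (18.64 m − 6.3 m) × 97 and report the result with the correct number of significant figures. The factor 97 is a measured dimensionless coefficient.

1.2 × 10³ m

18.64 m − 6.3 m = 12.34 m; the difference is limited to 1 decimal place (3 s.f.).
Carrying full precision, 12.34 × 97 = 1196.98 m; 97 has 2 s.f., so the result keeps min(3, 2) = 2 s.f.
Rounded to 2 significant figures: 1.2 × 10³ m.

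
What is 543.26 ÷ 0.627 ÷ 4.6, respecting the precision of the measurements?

1.9 × 10^2

543.26 ÷ 0.627 ÷ 4.6 = 188.357256778…
Multiplication/division keeps the fewest significant figures: 543.26 → 5 s.f., 0.627 → 3 s.f., 4.6 → 2 s.f.; limit is 2.
Rounded to 2 significant figures: 1.9 × 10^2.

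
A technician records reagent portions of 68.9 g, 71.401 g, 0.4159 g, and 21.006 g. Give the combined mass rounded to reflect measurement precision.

68.9 g + 71.401 g + 0.4159 g + 21.006 g = 161.7229 g.
Addition/subtraction keeps the fewest decimal places: 68.9 → 1 decimal place, 71.401 → 3 decimal places, 0.4159 → 4 decimal places, 21.006 → 3 decimal places; limit is 1.
Rounded to 1 decimal place: 161.7 g.

161.7 g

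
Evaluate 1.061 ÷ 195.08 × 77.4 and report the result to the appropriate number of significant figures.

0.421

1.061 ÷ 195.08 × 77.4 = 0.420962681977…
Multiplication/division keeps the fewest significant figures: 1.061 → 4 s.f., 195.08 → 5 s.f., 77.4 → 3 s.f.; limit is 3.
Rounded to 3 significant figures: 0.421.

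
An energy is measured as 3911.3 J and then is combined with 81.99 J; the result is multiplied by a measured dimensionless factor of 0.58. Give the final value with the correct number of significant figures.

2.3 × 10³ J

3911.3 J + 81.99 J = 3993.29 J; the sum is limited to 1 decimal place (5 s.f.).
Carrying full precision, 3993.29 × 0.58 = 2316.1082 J; 0.58 has 2 s.f., so the result keeps min(5, 2) = 2 s.f.
Rounded to 2 significant figures: 2.3 × 10³ J.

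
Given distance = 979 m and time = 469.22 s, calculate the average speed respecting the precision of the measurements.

2.09 m/s

average speed = 979 m ÷ 469.22 s = 2.08644132816… m/s.
979 has 3 significant figures; 469.22 has 5.
Division/multiplication keeps the fewest: 3 significant figures.
Rounded: 2.09 m/s.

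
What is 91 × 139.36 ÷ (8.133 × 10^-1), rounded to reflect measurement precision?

1.6 × 10^4

91 × 139.36 ÷ (8.133 × 10^-1) = 15592.9669249…
Multiplication/division keeps the fewest significant figures: 91 → 2 s.f., 139.36 → 5 s.f., 8.133 × 10^-1 → 4 s.f.; limit is 2.
Rounded to 2 significant figures: 1.6 × 10^4.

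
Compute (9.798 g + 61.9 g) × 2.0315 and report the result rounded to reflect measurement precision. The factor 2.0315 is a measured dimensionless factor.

146 g

9.798 g + 61.9 g = 71.698 g; the sum is limited to 1 decimal place (3 s.f.).
Carrying full precision, 71.698 × 2.0315 = 145.654487 g; 2.0315 has 5 s.f., so the result keeps min(3, 5) = 3 s.f.
Rounded to 3 significant figures: 146 g.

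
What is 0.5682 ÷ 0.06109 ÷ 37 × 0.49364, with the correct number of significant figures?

0.12

0.5682 ÷ 0.06109 ÷ 37 × 0.49364 = 0.124090839833…
Multiplication/division keeps the fewest significant figures: 0.5682 → 4 s.f., 0.06109 → 4 s.f., 37 → 2 s.f., 0.49364 → 5 s.f.; limit is 2.
Rounded to 2 significant figures: 0.12.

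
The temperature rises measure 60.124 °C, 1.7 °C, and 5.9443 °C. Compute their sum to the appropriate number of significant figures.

60.124 °C + 1.7 °C + 5.9443 °C = 67.7683 °C.
Addition/subtraction keeps the fewest decimal places: 60.124 → 3 decimal places, 1.7 → 1 decimal place, 5.9443 → 4 decimal places; limit is 1.
Rounded to 1 decimal place: 67.8 °C.

67.8 °C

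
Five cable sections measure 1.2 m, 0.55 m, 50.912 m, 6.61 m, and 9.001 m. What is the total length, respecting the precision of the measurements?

1.2 m + 0.55 m + 50.912 m + 6.61 m + 9.001 m = 68.273 m.
Addition/subtraction keeps the fewest decimal places: 1.2 → 1 decimal place, 0.55 → 2 decimal places, 50.912 → 3 decimal places, 6.61 → 2 decimal places, 9.001 → 3 decimal places; limit is 1.
Rounded to 1 decimal place: 68.3 m.

68.3 m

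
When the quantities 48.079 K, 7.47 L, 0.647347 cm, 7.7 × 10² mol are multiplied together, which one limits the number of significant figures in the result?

48.079 K → 5 s.f.; 7.47 L → 3 s.f.; 0.647347 cm → 6 s.f.; 7.7 × 10² mol → 2 s.f.
The fewest is 2 significant figures, from 7.7 × 10² mol.

7.7 × 10² mol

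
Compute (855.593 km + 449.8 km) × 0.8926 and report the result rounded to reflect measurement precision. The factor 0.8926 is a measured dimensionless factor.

1165 km

855.593 km + 449.8 km = 1305.393 km; the sum is limited to 1 decimal place (5 s.f.).
Carrying full precision, 1305.393 × 0.8926 = 1165.1937918 km; 0.8926 has 4 s.f., so the result keeps min(5, 4) = 4 s.f.
Rounded to 4 significant figures: 1165 km.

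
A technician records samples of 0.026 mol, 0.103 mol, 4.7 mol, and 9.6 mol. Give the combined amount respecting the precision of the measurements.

0.026 mol + 0.103 mol + 4.7 mol + 9.6 mol = 14.429 mol.
Addition/subtraction keeps the fewest decimal places: 0.026 → 3 decimal places, 0.103 → 3 decimal places, 4.7 → 1 decimal place, 9.6 → 1 decimal place; limit is 1.
Rounded to 1 decimal place: 14.4 mol.

14.4 mol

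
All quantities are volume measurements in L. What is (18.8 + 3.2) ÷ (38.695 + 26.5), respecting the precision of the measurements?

0.337

18.8 + 3.2 = 22.0, limited to 1 d.p. → 3 s.f.; 38.695 + 26.5 = 65.195, limited to 1 d.p. → 3 s.f.
Carrying full precision, 22.0 ÷ 65.195 = 0.337449190889…; keep min(3, 3) = 3 s.f.
Rounded to 3 significant figures: 0.337.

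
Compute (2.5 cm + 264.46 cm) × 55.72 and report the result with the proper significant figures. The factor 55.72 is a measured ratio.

1.488 × 10^4 cm

2.5 cm + 264.46 cm = 266.96 cm; the sum is limited to 1 decimal place (4 s.f.).
Carrying full precision, 266.96 × 55.72 = 14875.0112 cm; 55.72 has 4 s.f., so the result keeps min(4, 4) = 4 s.f.
Rounded to 4 significant figures: 1.488 × 10^4 cm.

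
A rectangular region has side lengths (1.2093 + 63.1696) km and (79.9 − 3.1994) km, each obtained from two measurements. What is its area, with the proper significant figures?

1.2093 + 63.1696 = 64.3789, limited to 4 d.p. → 6 s.f.; 79.9 − 3.1994 = 76.7006, limited to 1 d.p. → 3 s.f.
Carrying full precision, 64.3789 × 76.7006 = 4937.90025734; keep min(6, 3) = 3 s.f.
Rounded to 3 significant figures: 4.94 × 10³ km².

4.94 × 10³ km²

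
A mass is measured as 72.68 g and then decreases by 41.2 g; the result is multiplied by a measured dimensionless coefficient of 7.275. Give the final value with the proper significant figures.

229 g

72.68 g − 41.2 g = 31.48 g; the difference is limited to 1 decimal place (3 s.f.).
Carrying full precision, 31.48 × 7.275 = 229.017 g; 7.275 has 4 s.f., so the result keeps min(3, 4) = 3 s.f.
Rounded to 3 significant figures: 229 g.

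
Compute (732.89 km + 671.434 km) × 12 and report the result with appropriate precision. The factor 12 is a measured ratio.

1.7 × 10^4 km

732.89 km + 671.434 km = 1404.324 km; the sum is limited to 2 decimal places (6 s.f.).
Carrying full precision, 1404.324 × 12 = 16851.888 km; 12 has 2 s.f., so the result keeps min(6, 2) = 2 s.f.
Rounded to 2 significant figures: 1.7 × 10^4 km.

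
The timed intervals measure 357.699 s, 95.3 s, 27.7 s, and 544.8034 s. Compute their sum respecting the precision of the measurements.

357.699 s + 95.3 s + 27.7 s + 544.8034 s = 1025.5024 s.
Addition/subtraction keeps the fewest decimal places: 357.699 → 3 decimal places, 95.3 → 1 decimal place, 27.7 → 1 decimal place, 544.8034 → 4 decimal places; limit is 1.
Rounded to 1 decimal place: 1.0255 × 10^3 s.

1.0255 × 10^3 s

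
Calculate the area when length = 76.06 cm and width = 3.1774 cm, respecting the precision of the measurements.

241.7 cm²

area = 76.06 cm × 3.1774 cm = 241.673044 cm².
76.06 has 4 significant figures; 3.1774 has 5.
Division/multiplication keeps the fewest: 4 significant figures.
Rounded: 241.7 cm².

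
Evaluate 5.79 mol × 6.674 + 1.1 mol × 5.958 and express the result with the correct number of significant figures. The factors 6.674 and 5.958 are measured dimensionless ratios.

5.79 × 6.674 = 38.64246 → 38.6 mol (3 s.f., last digit at the 10^-1 place).
1.1 × 5.958 = 6.5538 → 6.6 mol (2 s.f., last digit at the 10^-1 place).
Sum: 45.19626 mol; keep the coarser place, 10^-1.
Result: 45.2 mol.

45.2 mol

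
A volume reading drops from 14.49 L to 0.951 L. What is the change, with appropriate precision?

14.49 L − 0.951 L = 13.539 L.
Addition/subtraction keeps the fewest decimal places: 14.49 → 2 decimal places, 0.951 → 3 decimal places; limit is 2.
Rounded to 2 decimal places: 13.54 L.

13.54 L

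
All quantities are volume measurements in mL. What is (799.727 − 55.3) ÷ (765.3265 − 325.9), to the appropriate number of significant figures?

799.727 − 55.3 = 744.427, limited to 1 d.p. → 4 s.f.; 765.3265 − 325.9 = 439.4265, limited to 1 d.p. → 4 s.f.
Carrying full precision, 744.427 ÷ 439.4265 = 1.69408763468…; keep min(4, 4) = 4 s.f.
Rounded to 4 significant figures: 1.694.

1.694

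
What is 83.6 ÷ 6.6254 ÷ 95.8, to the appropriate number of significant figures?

83.6 ÷ 6.6254 ÷ 95.8 = 0.131713007063…
Multiplication/division keeps the fewest significant figures: 83.6 → 3 s.f., 6.6254 → 5 s.f., 95.8 → 3 s.f.; limit is 3.
Rounded to 3 significant figures: 0.132.

0.132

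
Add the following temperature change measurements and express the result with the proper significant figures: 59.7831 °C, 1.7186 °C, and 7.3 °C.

59.7831 °C + 1.7186 °C + 7.3 °C = 68.8017 °C.
Addition/subtraction keeps the fewest decimal places: 59.7831 → 4 decimal places, 1.7186 → 4 decimal places, 7.3 → 1 decimal place; limit is 1.
Rounded to 1 decimal place: 68.8 °C.

68.8 °C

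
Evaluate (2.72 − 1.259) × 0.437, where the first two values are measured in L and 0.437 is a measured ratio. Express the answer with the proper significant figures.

0.638 L

2.72 L − 1.259 L = 1.461 L; the difference is limited to 2 decimal places (3 s.f.).
Carrying full precision, 1.461 × 0.437 = 0.638457 L; 0.437 has 3 s.f., so the result keeps min(3, 3) = 3 s.f.
Rounded to 3 significant figures: 0.638 L.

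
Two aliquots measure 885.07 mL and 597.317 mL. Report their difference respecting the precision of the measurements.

2.8775 × 10^2 mL

885.07 mL − 597.317 mL = 287.753 mL.
Addition/subtraction keeps the fewest decimal places: 885.07 → 2 decimal places, 597.317 → 3 decimal places; limit is 2.
Rounded to 2 decimal places: 2.8775 × 10^2 mL.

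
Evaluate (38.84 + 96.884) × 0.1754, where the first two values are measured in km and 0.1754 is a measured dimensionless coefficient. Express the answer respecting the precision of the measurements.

38.84 km + 96.884 km = 135.724 km; the sum is limited to 2 decimal places (5 s.f.).
Carrying full precision, 135.724 × 0.1754 = 23.8059896 km; 0.1754 has 4 s.f., so the result keeps min(5, 4) = 4 s.f.
Rounded to 4 significant figures: 23.81 km.

23.81 km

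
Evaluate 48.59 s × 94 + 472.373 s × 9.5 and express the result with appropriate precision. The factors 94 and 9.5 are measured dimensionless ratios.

48.59 × 94 = 4567.46 → 4.6 × 10^3 s (2 s.f., last digit at the 10^2 place).
472.373 × 9.5 = 4487.5435 → 4.5 × 10^3 s (2 s.f., last digit at the 10^2 place).
Sum: 9055.0035 s; keep the coarser place, 10^2.
Result: 9.1 × 10^3 s.

9.1 × 10^3 s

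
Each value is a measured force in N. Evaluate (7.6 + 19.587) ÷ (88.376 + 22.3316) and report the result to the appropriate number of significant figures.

0.246

7.6 + 19.587 = 27.187, limited to 1 d.p. → 3 s.f.; 88.376 + 22.3316 = 110.7076, limited to 3 d.p. → 6 s.f.
Carrying full precision, 27.187 ÷ 110.7076 = 0.245574829551…; keep min(3, 6) = 3 s.f.
Rounded to 3 significant figures: 0.246.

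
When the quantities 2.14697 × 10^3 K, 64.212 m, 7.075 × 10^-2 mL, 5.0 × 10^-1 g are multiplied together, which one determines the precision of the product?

5.0 × 10^-1 g

2.14697 × 10^3 K → 6 s.f.; 64.212 m → 5 s.f.; 7.075 × 10^-2 mL → 4 s.f.; 5.0 × 10^-1 g → 2 s.f.
The fewest is 2 significant figures, from 5.0 × 10^-1 g.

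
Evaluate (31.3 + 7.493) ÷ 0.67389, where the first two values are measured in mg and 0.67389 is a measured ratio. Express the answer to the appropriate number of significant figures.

57.6 mg

31.3 mg + 7.493 mg = 38.793 mg; the sum is limited to 1 decimal place (3 s.f.).
Carrying full precision, 38.793 ÷ 0.67389 = 57.5657748297… mg; 0.67389 has 5 s.f., so the result keeps min(3, 5) = 3 s.f.
Rounded to 3 significant figures: 57.6 mg.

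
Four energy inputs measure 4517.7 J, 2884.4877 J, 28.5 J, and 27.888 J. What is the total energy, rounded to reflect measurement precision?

7458.6 J

4517.7 J + 2884.4877 J + 28.5 J + 27.888 J = 7458.5757 J.
Addition/subtraction keeps the fewest decimal places: 4517.7 → 1 decimal place, 2884.4877 → 4 decimal places, 28.5 → 1 decimal place, 27.888 → 3 decimal places; limit is 1.
Rounded to 1 decimal place: 7458.6 J.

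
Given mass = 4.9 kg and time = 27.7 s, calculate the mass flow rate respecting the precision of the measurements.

0.18 kg/s

mass flow rate = 4.9 kg ÷ 27.7 s = 0.176895306859… kg/s.
4.9 has 2 significant figures; 27.7 has 3.
Division/multiplication keeps the fewest: 2 significant figures.
Rounded: 0.18 kg/s.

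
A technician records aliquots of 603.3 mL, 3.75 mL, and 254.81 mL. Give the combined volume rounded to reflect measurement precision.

861.9 mL

603.3 mL + 3.75 mL + 254.81 mL = 861.86 mL.
Addition/subtraction keeps the fewest decimal places: 603.3 → 1 decimal place, 3.75 → 2 decimal places, 254.81 → 2 decimal places; limit is 1.
Rounded to 1 decimal place: 861.9 mL.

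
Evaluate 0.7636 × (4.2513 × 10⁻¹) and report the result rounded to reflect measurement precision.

0.7636 × (4.2513 × 10⁻¹) = 0.324629268
Multiplication/division keeps the fewest significant figures: 0.7636 → 4 s.f., 4.2513 × 10⁻¹ → 5 s.f.; limit is 4.
Rounded to 4 significant figures: 0.3246.

0.3246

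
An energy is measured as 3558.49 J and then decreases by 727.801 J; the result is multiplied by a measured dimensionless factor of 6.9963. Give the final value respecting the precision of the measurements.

19804 J

3558.49 J − 727.801 J = 2830.689 J; the difference is limited to 2 decimal places (6 s.f.).
Carrying full precision, 2830.689 × 6.9963 = 19804.3494507 J; 6.9963 has 5 s.f., so the result keeps min(6, 5) = 5 s.f.
Rounded to 5 significant figures: 19804 J.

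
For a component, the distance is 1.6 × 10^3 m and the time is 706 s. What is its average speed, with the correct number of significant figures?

average speed = 1.6 × 10^3 m ÷ 706 s = 2.26628895184… m/s.
1.6 × 10^3 has 2 significant figures; 706 has 3.
Division/multiplication keeps the fewest: 2 significant figures.
Rounded: 2.3 m/s.

2.3 m/s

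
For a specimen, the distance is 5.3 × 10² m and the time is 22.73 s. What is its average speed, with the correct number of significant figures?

average speed = 5.3 × 10² m ÷ 22.73 s = 23.3172019358… m/s.
5.3 × 10² has 2 significant figures; 22.73 has 4.
Division/multiplication keeps the fewest: 2 significant figures.
Rounded: 23 m/s.

23 m/s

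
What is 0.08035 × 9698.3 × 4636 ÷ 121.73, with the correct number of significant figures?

0.08035 × 9698.3 × 4636 ÷ 121.73 = 29677.4991011…
Multiplication/division keeps the fewest significant figures: 0.08035 → 4 s.f., 9698.3 → 5 s.f., 4636 → 4 s.f., 121.73 → 5 s.f.; limit is 4.
Rounded to 4 significant figures: 2.968 × 10^4.

2.968 × 10^4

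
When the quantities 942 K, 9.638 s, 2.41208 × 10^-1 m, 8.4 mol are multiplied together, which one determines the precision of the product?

8.4 mol

942 K → 3 s.f.; 9.638 s → 4 s.f.; 2.41208 × 10^-1 m → 6 s.f.; 8.4 mol → 2 s.f.
The fewest is 2 significant figures, from 8.4 mol.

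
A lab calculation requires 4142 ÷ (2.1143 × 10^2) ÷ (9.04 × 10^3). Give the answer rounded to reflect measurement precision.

4142 ÷ (2.1143 × 10^2) ÷ (9.04 × 10^3) = 0.0021670805501…
Multiplication/division keeps the fewest significant figures: 4142 → 4 s.f., 2.1143 × 10^2 → 5 s.f., 9.04 × 10^3 → 3 s.f.; limit is 3.
Rounded to 3 significant figures: 0.00217.

0.00217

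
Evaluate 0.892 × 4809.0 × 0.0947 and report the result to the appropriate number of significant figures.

0.892 × 4809.0 × 0.0947 = 406.2277716
Multiplication/division keeps the fewest significant figures: 0.892 → 3 s.f., 4809.0 → 5 s.f., 0.0947 → 3 s.f.; limit is 3.
Rounded to 3 significant figures: 406.

406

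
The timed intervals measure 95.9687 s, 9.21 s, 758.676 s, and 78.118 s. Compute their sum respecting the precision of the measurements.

941.97 s

95.9687 s + 9.21 s + 758.676 s + 78.118 s = 941.9727 s.
Addition/subtraction keeps the fewest decimal places: 95.9687 → 4 decimal places, 9.21 → 2 decimal places, 758.676 → 3 decimal places, 78.118 → 3 decimal places; limit is 2.
Rounded to 2 decimal places: 941.97 s.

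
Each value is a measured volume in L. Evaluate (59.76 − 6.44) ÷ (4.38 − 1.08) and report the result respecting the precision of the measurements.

59.76 − 6.44 = 53.32, limited to 2 d.p. → 4 s.f.; 4.38 − 1.08 = 3.30, limited to 2 d.p. → 3 s.f.
Carrying full precision, 53.32 ÷ 3.30 = 16.1575757576…; keep min(4, 3) = 3 s.f.
Rounded to 3 significant figures: 16.2.

16.2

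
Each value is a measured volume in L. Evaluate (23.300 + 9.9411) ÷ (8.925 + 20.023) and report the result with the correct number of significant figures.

23.300 + 9.9411 = 33.2411, limited to 3 d.p. → 5 s.f.; 8.925 + 20.023 = 28.948, limited to 3 d.p. → 5 s.f.
Carrying full precision, 33.2411 ÷ 28.948 = 1.14830385519…; keep min(5, 5) = 5 s.f.
Rounded to 5 significant figures: 1.1483.

1.1483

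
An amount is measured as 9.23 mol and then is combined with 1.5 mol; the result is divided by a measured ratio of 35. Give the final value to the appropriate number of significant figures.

0.31 mol

9.23 mol + 1.5 mol = 10.73 mol; the sum is limited to 1 decimal place (3 s.f.).
Carrying full precision, 10.73 ÷ 35 = 0.306571428571… mol; 35 has 2 s.f., so the result keeps min(3, 2) = 2 s.f.
Rounded to 2 significant figures: 0.31 mol.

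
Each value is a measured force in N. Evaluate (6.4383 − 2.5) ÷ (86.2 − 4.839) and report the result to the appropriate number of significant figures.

0.048

6.4383 − 2.5 = 3.9383, limited to 1 d.p. → 2 s.f.; 86.2 − 4.839 = 81.361, limited to 1 d.p. → 3 s.f.
Carrying full precision, 3.9383 ÷ 81.361 = 0.0484052555893…; keep min(2, 3) = 2 s.f.
Rounded to 2 significant figures: 0.048.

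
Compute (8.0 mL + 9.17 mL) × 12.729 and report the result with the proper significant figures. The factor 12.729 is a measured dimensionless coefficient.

8.0 mL + 9.17 mL = 17.17 mL; the sum is limited to 1 decimal place (3 s.f.).
Carrying full precision, 17.17 × 12.729 = 218.55693 mL; 12.729 has 5 s.f., so the result keeps min(3, 5) = 3 s.f.
Rounded to 3 significant figures: 219 mL.

219 mL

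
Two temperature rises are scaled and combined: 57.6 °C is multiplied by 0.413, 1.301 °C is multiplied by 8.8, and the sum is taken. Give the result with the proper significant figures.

57.6 × 0.413 = 23.7888 → 23.8 °C (3 s.f., last digit at the 10^-1 place).
1.301 × 8.8 = 11.4488 → 11 °C (2 s.f., last digit at the 10^0 place).
Sum: 35.2376 °C; keep the coarser place, 10^0.
Result: 35 °C.

35 °C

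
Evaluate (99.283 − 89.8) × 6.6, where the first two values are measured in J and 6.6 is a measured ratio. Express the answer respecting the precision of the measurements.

99.283 J − 89.8 J = 9.483 J; the difference is limited to 1 decimal place (2 s.f.).
Carrying full precision, 9.483 × 6.6 = 62.5878 J; 6.6 has 2 s.f., so the result keeps min(2, 2) = 2 s.f.
Rounded to 2 significant figures: 63 J.

63 J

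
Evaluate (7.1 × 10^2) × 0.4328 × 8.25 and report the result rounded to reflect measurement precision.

(7.1 × 10^2) × 0.4328 × 8.25 = 2535.126
Multiplication/division keeps the fewest significant figures: 7.1 × 10^2 → 2 s.f., 0.4328 → 4 s.f., 8.25 → 3 s.f.; limit is 2.
Rounded to 2 significant figures: 2.5 × 10^3.

2.5 × 10^3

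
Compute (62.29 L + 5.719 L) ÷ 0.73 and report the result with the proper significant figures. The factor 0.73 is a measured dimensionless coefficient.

93 L

62.29 L + 5.719 L = 68.009 L; the sum is limited to 2 decimal places (4 s.f.).
Carrying full precision, 68.009 ÷ 0.73 = 93.1630136986… L; 0.73 has 2 s.f., so the result keeps min(4, 2) = 2 s.f.
Rounded to 2 significant figures: 93 L.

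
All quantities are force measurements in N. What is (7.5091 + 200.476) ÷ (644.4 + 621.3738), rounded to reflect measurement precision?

7.5091 + 200.476 = 207.9851, limited to 3 d.p. → 6 s.f.; 644.4 + 621.3738 = 1265.7738, limited to 1 d.p. → 5 s.f.
Carrying full precision, 207.9851 ÷ 1265.7738 = 0.164314587646…; keep min(6, 5) = 5 s.f.
Rounded to 5 significant figures: 0.16431.

0.16431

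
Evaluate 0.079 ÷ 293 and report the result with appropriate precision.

2.7 × 10^-4

0.079 ÷ 293 = 0.000269624573379…
Multiplication/division keeps the fewest significant figures: 0.079 → 2 s.f., 293 → 3 s.f.; limit is 2.
Rounded to 2 significant figures: 2.7 × 10^-4.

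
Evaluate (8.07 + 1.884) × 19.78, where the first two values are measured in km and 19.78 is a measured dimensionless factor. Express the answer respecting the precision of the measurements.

197 km

8.07 km + 1.884 km = 9.954 km; the sum is limited to 2 decimal places (3 s.f.).
Carrying full precision, 9.954 × 19.78 = 196.89012 km; 19.78 has 4 s.f., so the result keeps min(3, 4) = 3 s.f.
Rounded to 3 significant figures: 197 km.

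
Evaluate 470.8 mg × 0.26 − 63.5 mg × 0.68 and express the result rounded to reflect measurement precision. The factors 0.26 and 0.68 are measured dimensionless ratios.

470.8 × 0.26 = 122.408 → 1.2 × 10² mg (2 s.f., last digit at the 10^1 place).
63.5 × 0.68 = 43.18 → 43 mg (2 s.f., last digit at the 10^0 place).
Difference: 79.228 mg; keep the coarser place, 10^1.
Result: 8 × 10¹ mg.

8 × 10¹ mg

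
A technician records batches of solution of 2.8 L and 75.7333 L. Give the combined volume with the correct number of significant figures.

78.5 L

2.8 L + 75.7333 L = 78.5333 L.
Addition/subtraction keeps the fewest decimal places: 2.8 → 1 decimal place, 75.7333 → 4 decimal places; limit is 1.
Rounded to 1 decimal place: 78.5 L.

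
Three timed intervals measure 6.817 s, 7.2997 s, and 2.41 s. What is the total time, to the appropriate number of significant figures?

16.53 s

6.817 s + 7.2997 s + 2.41 s = 16.5267 s.
Addition/subtraction keeps the fewest decimal places: 6.817 → 3 decimal places, 7.2997 → 4 decimal places, 2.41 → 2 decimal places; limit is 2.
Rounded to 2 decimal places: 16.53 s.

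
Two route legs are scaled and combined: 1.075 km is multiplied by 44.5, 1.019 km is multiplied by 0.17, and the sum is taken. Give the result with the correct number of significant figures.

48.0 km

1.075 × 44.5 = 47.8375 → 47.8 km (3 s.f., last digit at the 10^-1 place).
1.019 × 0.17 = 0.17323 → 0.17 km (2 s.f., last digit at the 10^-2 place).
Sum: 48.01073 km; keep the coarser place, 10^-1.
Result: 48.0 km.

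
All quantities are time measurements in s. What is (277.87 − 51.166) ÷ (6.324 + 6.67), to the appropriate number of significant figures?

277.87 − 51.166 = 226.704, limited to 2 d.p. → 5 s.f.; 6.324 + 6.67 = 12.994, limited to 2 d.p. → 4 s.f.
Carrying full precision, 226.704 ÷ 12.994 = 17.44682161…; keep min(5, 4) = 4 s.f.
Rounded to 4 significant figures: 17.45.

17.45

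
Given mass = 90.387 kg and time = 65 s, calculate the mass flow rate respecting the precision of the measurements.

mass flow rate = 90.387 kg ÷ 65 s = 1.39056923077… kg/s.
90.387 has 5 significant figures; 65 has 2.
Division/multiplication keeps the fewest: 2 significant figures.
Rounded: 1.4 kg/s.

1.4 kg/s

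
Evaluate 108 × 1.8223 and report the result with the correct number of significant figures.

197

108 × 1.8223 = 196.8084
Multiplication/division keeps the fewest significant figures: 108 → 3 s.f., 1.8223 → 5 s.f.; limit is 3.
Rounded to 3 significant figures: 197.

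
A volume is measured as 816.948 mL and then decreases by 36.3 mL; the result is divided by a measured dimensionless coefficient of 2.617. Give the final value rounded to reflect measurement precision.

298.3 mL

816.948 mL − 36.3 mL = 780.648 mL; the difference is limited to 1 decimal place (4 s.f.).
Carrying full precision, 780.648 ÷ 2.617 = 298.298815438… mL; 2.617 has 4 s.f., so the result keeps min(4, 4) = 4 s.f.
Rounded to 4 significant figures: 298.3 mL.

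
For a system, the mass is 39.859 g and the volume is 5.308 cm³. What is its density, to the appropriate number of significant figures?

7.509 g/cm³

density = 39.859 g ÷ 5.308 cm³ = 7.50923134891… g/cm³.
39.859 has 5 significant figures; 5.308 has 4.
Division/multiplication keeps the fewest: 4 significant figures.
Rounded: 7.509 g/cm³.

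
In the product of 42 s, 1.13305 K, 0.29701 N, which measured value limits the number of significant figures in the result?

42 s

42 s → 2 s.f.; 1.13305 K → 6 s.f.; 0.29701 N → 5 s.f.
The fewest is 2 significant figures, from 42 s.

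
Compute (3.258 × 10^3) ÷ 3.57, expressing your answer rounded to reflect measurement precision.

913

(3.258 × 10^3) ÷ 3.57 = 912.605042017…
Multiplication/division keeps the fewest significant figures: 3.258 × 10^3 → 4 s.f., 3.57 → 3 s.f.; limit is 3.
Rounded to 3 significant figures: 913.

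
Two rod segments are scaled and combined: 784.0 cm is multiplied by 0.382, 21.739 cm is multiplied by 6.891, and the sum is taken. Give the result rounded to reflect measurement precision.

784.0 × 0.382 = 299.488 → 299 cm (3 s.f., last digit at the 10^0 place).
21.739 × 6.891 = 149.803449 → 149.8 cm (4 s.f., last digit at the 10^-1 place).
Sum: 449.291449 cm; keep the coarser place, 10^0.
Result: 449 cm.

449 cm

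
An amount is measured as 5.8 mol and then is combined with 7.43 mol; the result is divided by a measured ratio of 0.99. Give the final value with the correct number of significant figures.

13 mol

5.8 mol + 7.43 mol = 13.23 mol; the sum is limited to 1 decimal place (3 s.f.).
Carrying full precision, 13.23 ÷ 0.99 = 13.3636363636… mol; 0.99 has 2 s.f., so the result keeps min(3, 2) = 2 s.f.
Rounded to 2 significant figures: 13 mol.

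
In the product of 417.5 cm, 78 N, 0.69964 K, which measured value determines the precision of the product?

417.5 cm → 4 s.f.; 78 N → 2 s.f.; 0.69964 K → 5 s.f.
The fewest is 2 significant figures, from 78 N.

78 N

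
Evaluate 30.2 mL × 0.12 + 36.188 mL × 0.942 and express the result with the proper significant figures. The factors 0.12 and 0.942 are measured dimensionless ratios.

37.7 mL

30.2 × 0.12 = 3.624 → 3.6 mL (2 s.f., last digit at the 10^-1 place).
36.188 × 0.942 = 34.089096 → 34.1 mL (3 s.f., last digit at the 10^-1 place).
Sum: 37.713096 mL; keep the coarser place, 10^-1.
Result: 37.7 mL.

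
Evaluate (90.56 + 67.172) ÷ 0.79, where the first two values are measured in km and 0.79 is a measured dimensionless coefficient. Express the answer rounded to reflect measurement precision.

2.0 × 10^2 km

90.56 km + 67.172 km = 157.732 km; the sum is limited to 2 decimal places (5 s.f.).
Carrying full precision, 157.732 ÷ 0.79 = 199.660759494… km; 0.79 has 2 s.f., so the result keeps min(5, 2) = 2 s.f.
Rounded to 2 significant figures: 2.0 × 10^2 km.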